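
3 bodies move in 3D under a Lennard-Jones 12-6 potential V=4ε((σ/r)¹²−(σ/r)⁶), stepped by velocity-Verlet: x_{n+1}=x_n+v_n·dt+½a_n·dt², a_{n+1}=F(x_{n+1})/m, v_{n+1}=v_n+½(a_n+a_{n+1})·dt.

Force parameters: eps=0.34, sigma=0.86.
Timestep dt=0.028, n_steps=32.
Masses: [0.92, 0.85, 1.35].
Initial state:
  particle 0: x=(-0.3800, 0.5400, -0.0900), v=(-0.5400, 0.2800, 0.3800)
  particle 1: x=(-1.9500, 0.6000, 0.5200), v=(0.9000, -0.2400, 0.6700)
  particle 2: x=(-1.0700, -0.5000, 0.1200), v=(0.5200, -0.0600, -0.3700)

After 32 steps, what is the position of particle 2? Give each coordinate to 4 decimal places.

(-0.5817, -0.3044, -0.1706)

step 0: x0=(-0.3800, 0.5400, -0.0900) x1=(-1.9500, 0.6000, 0.5200) x2=(-1.0700, -0.5000, 0.1200)
step 1: x0=(-0.3953, 0.5477, -0.0793) x1=(-1.9247, 0.5932, 0.5387) x2=(-1.0554, -0.5015, 0.1096)
step 2: x0=(-0.4109, 0.5549, -0.0685) x1=(-1.8992, 0.5863, 0.5573) x2=(-1.0407, -0.5027, 0.0993)
step 3: x0=(-0.4268, 0.5618, -0.0576) x1=(-1.8735, 0.5792, 0.5759) x2=(-1.0259, -0.5035, 0.0889)
step 4: x0=(-0.4430, 0.5683, -0.0466) x1=(-1.8476, 0.5719, 0.5943) x2=(-1.0110, -0.5039, 0.0785)
step 5: x0=(-0.4597, 0.5742, -0.0355) x1=(-1.8214, 0.5645, 0.6126) x2=(-0.9961, -0.5038, 0.0681)
step 6: x0=(-0.4767, 0.5797, -0.0243) x1=(-1.7950, 0.5570, 0.6307) x2=(-0.9810, -0.5034, 0.0577)
step 7: x0=(-0.4941, 0.5847, -0.0130) x1=(-1.7683, 0.5493, 0.6487) x2=(-0.9658, -0.5025, 0.0474)
step 8: x0=(-0.5119, 0.5891, -0.0016) x1=(-1.7413, 0.5415, 0.6665) x2=(-0.9506, -0.5012, 0.0371)
step 9: x0=(-0.5301, 0.5929, 0.0100) x1=(-1.7140, 0.5335, 0.6841) x2=(-0.9352, -0.4993, 0.0268)
step 10: x0=(-0.5489, 0.5961, 0.0218) x1=(-1.6862, 0.5255, 0.7014) x2=(-0.9198, -0.4970, 0.0166)
step 11: x0=(-0.5681, 0.5986, 0.0337) x1=(-1.6581, 0.5172, 0.7185) x2=(-0.9042, -0.4941, 0.0065)
step 12: x0=(-0.5879, 0.6004, 0.0458) x1=(-1.6295, 0.5089, 0.7352) x2=(-0.8887, -0.4906, -0.0036)
step 13: x0=(-0.6082, 0.6015, 0.0581) x1=(-1.6004, 0.5005, 0.7516) x2=(-0.8730, -0.4866, -0.0136)
step 14: x0=(-0.6292, 0.6018, 0.0706) x1=(-1.5707, 0.4919, 0.7675) x2=(-0.8573, -0.4821, -0.0235)
step 15: x0=(-0.6508, 0.6014, 0.0835) x1=(-1.5403, 0.4833, 0.7829) x2=(-0.8416, -0.4769, -0.0332)
step 16: x0=(-0.6731, 0.6001, 0.0968) x1=(-1.5092, 0.4746, 0.7977) x2=(-0.8258, -0.4711, -0.0428)
step 17: x0=(-0.6962, 0.5979, 0.1104) x1=(-1.4774, 0.4659, 0.8118) x2=(-0.8100, -0.4646, -0.0523)
step 18: x0=(-0.7199, 0.5948, 0.1244) x1=(-1.4449, 0.4571, 0.8252) x2=(-0.7942, -0.4576, -0.0616)
step 19: x0=(-0.7441, 0.5908, 0.1388) x1=(-1.4117, 0.4483, 0.8380) x2=(-0.7785, -0.4499, -0.0708)
step 20: x0=(-0.7685, 0.5860, 0.1532) x1=(-1.3782, 0.4394, 0.8504) x2=(-0.7628, -0.4416, -0.0797)
step 21: x0=(-0.7924, 0.5806, 0.1668) x1=(-1.3453, 0.4302, 0.8634) x2=(-0.7471, -0.4327, -0.0884)
step 22: x0=(-0.8145, 0.5749, 0.1779) x1=(-1.3141, 0.4203, 0.8786) x2=(-0.7316, -0.4231, -0.0969)
step 23: x0=(-0.8331, 0.5695, 0.1842) x1=(-1.2865, 0.4092, 0.8987) x2=(-0.7161, -0.4130, -0.1051)
step 24: x0=(-0.8476, 0.5648, 0.1837) x1=(-1.2633, 0.3963, 0.9258) x2=(-0.7008, -0.4023, -0.1131)
step 25: x0=(-0.8586, 0.5608, 0.1771) x1=(-1.2435, 0.3819, 0.9590) x2=(-0.6856, -0.3911, -0.1209)
step 26: x0=(-0.8678, 0.5571, 0.1668) x1=(-1.2255, 0.3665, 0.9959) x2=(-0.6705, -0.3794, -0.1284)
step 27: x0=(-0.8763, 0.5531, 0.1550) x1=(-1.2082, 0.3506, 1.0342) x2=(-0.6556, -0.3672, -0.1357)
step 28: x0=(-0.8846, 0.5487, 0.1429) x1=(-1.1907, 0.3346, 1.0724) x2=(-0.6407, -0.3548, -0.1428)
step 29: x0=(-0.8931, 0.5440, 0.1313) x1=(-1.1731, 0.3187, 1.1099) x2=(-0.6260, -0.3421, -0.1498)
step 30: x0=(-0.9017, 0.5391, 0.1204) x1=(-1.1551, 0.3029, 1.1465) x2=(-0.6112, -0.3294, -0.1568)
step 31: x0=(-0.9106, 0.5342, 0.1104) x1=(-1.1369, 0.2872, 1.1821) x2=(-0.5965, -0.3167, -0.1636)
step 32: x0=(-0.9199, 0.5296, 0.1011) x1=(-1.1185, 0.2717, 1.2169) x2=(-0.5817, -0.3044, -0.1706)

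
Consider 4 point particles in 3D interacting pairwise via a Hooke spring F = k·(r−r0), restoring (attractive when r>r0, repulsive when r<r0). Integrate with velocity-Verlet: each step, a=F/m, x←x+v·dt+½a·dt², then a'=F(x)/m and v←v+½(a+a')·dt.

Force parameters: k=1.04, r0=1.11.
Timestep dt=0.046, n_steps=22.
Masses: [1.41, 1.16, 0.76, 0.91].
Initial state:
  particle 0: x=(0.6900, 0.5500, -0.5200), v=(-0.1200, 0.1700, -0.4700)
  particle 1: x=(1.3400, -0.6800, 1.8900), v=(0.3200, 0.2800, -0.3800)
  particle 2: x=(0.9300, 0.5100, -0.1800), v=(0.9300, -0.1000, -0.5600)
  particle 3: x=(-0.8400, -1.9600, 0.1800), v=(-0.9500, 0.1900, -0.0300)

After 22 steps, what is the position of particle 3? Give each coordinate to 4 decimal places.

(0.0679, -0.0722, 0.2317)

step 0: x0=(0.6900, 0.5500, -0.5200) x1=(1.3400, -0.6800, 1.8900) x2=(0.9300, 0.5100, -0.1800) x3=(-0.8400, -1.9600, 0.1800)
step 1: x0=(0.6837, 0.5561, -0.5406) x1=(1.3528, -0.6666, 1.8690) x2=(0.9720, 0.5021, -0.2030) x3=(-0.8795, -1.9465, 0.1791)
step 2: x0=(0.6759, 0.5586, -0.5590) x1=(1.3618, -0.6521, 1.8412) x2=(1.0125, 0.4876, -0.2206) x3=(-0.9103, -1.9233, 0.1792)
step 3: x0=(0.6664, 0.5577, -0.5751) x1=(1.3669, -0.6367, 1.8065) x2=(1.0511, 0.4666, -0.2330) x3=(-0.9321, -1.8906, 0.1800)
step 4: x0=(0.6553, 0.5535, -0.5888) x1=(1.3680, -0.6203, 1.7651) x2=(1.0879, 0.4392, -0.2404) x3=(-0.9448, -1.8486, 0.1816)
step 5: x0=(0.6427, 0.5459, -0.6001) x1=(1.3653, -0.6031, 1.7171) x2=(1.1224, 0.4056, -0.2430) x3=(-0.9484, -1.7974, 0.1838)
step 6: x0=(0.6285, 0.5352, -0.6090) x1=(1.3588, -0.5850, 1.6629) x2=(1.1546, 0.3663, -0.2413) x3=(-0.9429, -1.7376, 0.1865)
step 7: x0=(0.6130, 0.5215, -0.6155) x1=(1.3486, -0.5662, 1.6027) x2=(1.1843, 0.3214, -0.2353) x3=(-0.9283, -1.6694, 0.1896)
step 8: x0=(0.5962, 0.5050, -0.6195) x1=(1.3347, -0.5468, 1.5369) x2=(1.2113, 0.2714, -0.2256) x3=(-0.9050, -1.5933, 0.1930)
step 9: x0=(0.5782, 0.4857, -0.6212) x1=(1.3174, -0.5268, 1.4658) x2=(1.2355, 0.2169, -0.2124) x3=(-0.8731, -1.5100, 0.1966)
step 10: x0=(0.5592, 0.4640, -0.6207) x1=(1.2969, -0.5063, 1.3898) x2=(1.2569, 0.1582, -0.1962) x3=(-0.8330, -1.4200, 0.2003)
step 11: x0=(0.5393, 0.4400, -0.6179) x1=(1.2732, -0.4854, 1.3095) x2=(1.2753, 0.0959, -0.1773) x3=(-0.7851, -1.3241, 0.2040)
step 12: x0=(0.5187, 0.4139, -0.6131) x1=(1.2467, -0.4641, 1.2253) x2=(1.2908, 0.0306, -0.1562) x3=(-0.7300, -1.2228, 0.2076)
step 13: x0=(0.4974, 0.3859, -0.6063) x1=(1.2175, -0.4425, 1.1378) x2=(1.3034, -0.0371, -0.1334) x3=(-0.6683, -1.1169, 0.2110)
step 14: x0=(0.4758, 0.3563, -0.5978) x1=(1.1860, -0.4207, 1.0474) x2=(1.3133, -0.1068, -0.1094) x3=(-0.6005, -1.0072, 0.2142)
step 15: x0=(0.4538, 0.3253, -0.5876) x1=(1.1523, -0.3988, 0.9548) x2=(1.3205, -0.1778, -0.0846) x3=(-0.5274, -0.8944, 0.2171)
step 16: x0=(0.4318, 0.2932, -0.5760) x1=(1.1168, -0.3767, 0.8605) x2=(1.3254, -0.2497, -0.0595) x3=(-0.4498, -0.7793, 0.2197)
step 17: x0=(0.4098, 0.2601, -0.5632) x1=(1.0797, -0.3544, 0.7651) x2=(1.3281, -0.3221, -0.0346) x3=(-0.3684, -0.6625, 0.2220)
step 18: x0=(0.3879, 0.2263, -0.5494) x1=(1.0412, -0.3320, 0.6691) x2=(1.3290, -0.3947, -0.0104) x3=(-0.2840, -0.5446, 0.2241)
step 19: x0=(0.3663, 0.1920, -0.5348) x1=(1.0016, -0.3094, 0.5729) x2=(1.3286, -0.4673, 0.0130) x3=(-0.1974, -0.4263, 0.2259)
step 20: x0=(0.3452, 0.1574, -0.5198) x1=(0.9610, -0.2864, 0.4770) x2=(1.3271, -0.5399, 0.0352) x3=(-0.1095, -0.3080, 0.2277)
step 21: x0=(0.3244, 0.1227, -0.5046) x1=(0.9199, -0.2629, 0.3815) x2=(1.3250, -0.6126, 0.0563) x3=(-0.0209, -0.1899, 0.2295)
step 22: x0=(0.3041, 0.0878, -0.4896) x1=(0.8784, -0.2390, 0.2865) x2=(1.3224, -0.6854, 0.0765) x3=(0.0679, -0.0722, 0.2317)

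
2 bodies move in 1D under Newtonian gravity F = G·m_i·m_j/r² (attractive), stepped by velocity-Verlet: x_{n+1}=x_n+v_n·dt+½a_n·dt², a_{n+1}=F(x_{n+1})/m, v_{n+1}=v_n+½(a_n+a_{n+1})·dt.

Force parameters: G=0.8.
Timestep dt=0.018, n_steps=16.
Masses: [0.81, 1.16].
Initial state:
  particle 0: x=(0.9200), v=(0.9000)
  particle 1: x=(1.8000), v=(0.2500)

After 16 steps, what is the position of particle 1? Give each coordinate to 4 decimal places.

(1.8294)

step 0: x0=(0.9200) x1=(1.8000)
step 1: x0=(0.9364) x1=(1.8044)
step 2: x0=(0.9532) x1=(1.8085)
step 3: x0=(0.9704) x1=(1.8122)
step 4: x0=(0.9880) x1=(1.8158)
step 5: x0=(1.0061) x1=(1.8189)
step 6: x0=(1.0246) x1=(1.8218)
step 7: x0=(1.0436) x1=(1.8244)
step 8: x0=(1.0631) x1=(1.8266)
step 9: x0=(1.0831) x1=(1.8284)
step 10: x0=(1.1036) x1=(1.8299)
step 11: x0=(1.1248) x1=(1.8310)
step 12: x0=(1.1465) x1=(1.8316)
step 13: x0=(1.1688) x1=(1.8318)
step 14: x0=(1.1919) x1=(1.8315)
step 15: x0=(1.2157) x1=(1.8307)
step 16: x0=(1.2402) x1=(1.8294)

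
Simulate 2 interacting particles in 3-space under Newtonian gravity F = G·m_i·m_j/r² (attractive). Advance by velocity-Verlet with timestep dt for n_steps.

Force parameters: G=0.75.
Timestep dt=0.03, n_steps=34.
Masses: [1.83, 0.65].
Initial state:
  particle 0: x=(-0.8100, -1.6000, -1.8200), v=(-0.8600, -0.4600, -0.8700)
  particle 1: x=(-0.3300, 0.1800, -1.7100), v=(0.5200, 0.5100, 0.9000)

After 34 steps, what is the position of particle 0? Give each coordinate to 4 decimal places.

(-1.6702, -2.0268, -2.6963)

step 0: x0=(-0.8100, -1.6000, -1.8200) x1=(-0.3300, 0.1800, -1.7100)
step 1: x0=(-0.8358, -1.6137, -1.8461) x1=(-0.3144, 0.1951, -1.6830)
step 2: x0=(-0.8615, -1.6274, -1.8722) x1=(-0.2990, 0.2099, -1.6561)
step 3: x0=(-0.8872, -1.6409, -1.8983) x1=(-0.2836, 0.2244, -1.6291)
step 4: x0=(-0.9129, -1.6543, -1.9243) x1=(-0.2684, 0.2386, -1.6022)
step 5: x0=(-0.9386, -1.6676, -1.9504) x1=(-0.2532, 0.2525, -1.5754)
step 6: x0=(-0.9642, -1.6808, -1.9764) x1=(-0.2381, 0.2661, -1.5486)
step 7: x0=(-0.9898, -1.6939, -2.0024) x1=(-0.2231, 0.2795, -1.5219)
step 8: x0=(-1.0153, -1.7069, -2.0284) x1=(-0.2083, 0.2926, -1.4952)
step 9: x0=(-1.0408, -1.7199, -2.0543) x1=(-0.1935, 0.3056, -1.4686)
step 10: x0=(-1.0663, -1.7328, -2.0803) x1=(-0.1787, 0.3183, -1.4421)
step 11: x0=(-1.0918, -1.7456, -2.1062) x1=(-0.1641, 0.3308, -1.4156)
step 12: x0=(-1.1172, -1.7583, -2.1321) x1=(-0.1496, 0.3431, -1.3892)
step 13: x0=(-1.1426, -1.7710, -2.1579) x1=(-0.1351, 0.3552, -1.3628)
step 14: x0=(-1.1679, -1.7836, -2.1838) x1=(-0.1208, 0.3672, -1.3366)
step 15: x0=(-1.1933, -1.7962, -2.2096) x1=(-0.1065, 0.3790, -1.3103)
step 16: x0=(-1.2186, -1.8087, -2.2354) x1=(-0.0923, 0.3906, -1.2842)
step 17: x0=(-1.2439, -1.8211, -2.2612) x1=(-0.0781, 0.4021, -1.2581)
step 18: x0=(-1.2691, -1.8335, -2.2869) x1=(-0.0641, 0.4135, -1.2320)
step 19: x0=(-1.2944, -1.8459, -2.3127) x1=(-0.0501, 0.4247, -1.2061)
step 20: x0=(-1.3196, -1.8582, -2.3384) x1=(-0.0361, 0.4358, -1.1801)
step 21: x0=(-1.3447, -1.8704, -2.3641) x1=(-0.0223, 0.4468, -1.1543)
step 22: x0=(-1.3699, -1.8827, -2.3898) x1=(-0.0085, 0.4577, -1.1285)
step 23: x0=(-1.3950, -1.8949, -2.4154) x1=(0.0052, 0.4684, -1.1028)
step 24: x0=(-1.4201, -1.9070, -2.4410) x1=(0.0189, 0.4791, -1.0771)
step 25: x0=(-1.4452, -1.9191, -2.4667) x1=(0.0325, 0.4896, -1.0515)
step 26: x0=(-1.4703, -1.9312, -2.4922) x1=(0.0461, 0.5001, -1.0259)
step 27: x0=(-1.4954, -1.9433, -2.5178) x1=(0.0596, 0.5105, -1.0004)
step 28: x0=(-1.5204, -1.9553, -2.5434) x1=(0.0730, 0.5208, -0.9749)
step 29: x0=(-1.5454, -1.9673, -2.5689) x1=(0.0864, 0.5310, -0.9495)
step 30: x0=(-1.5704, -1.9792, -2.5944) x1=(0.0997, 0.5411, -0.9242)
step 31: x0=(-1.5954, -1.9912, -2.6199) x1=(0.1130, 0.5511, -0.8989)
step 32: x0=(-1.6204, -2.0031, -2.6454) x1=(0.1263, 0.5611, -0.8736)
step 33: x0=(-1.6453, -2.0150, -2.6709) x1=(0.1395, 0.5710, -0.8484)
step 34: x0=(-1.6702, -2.0268, -2.6963) x1=(0.1526, 0.5809, -0.8232)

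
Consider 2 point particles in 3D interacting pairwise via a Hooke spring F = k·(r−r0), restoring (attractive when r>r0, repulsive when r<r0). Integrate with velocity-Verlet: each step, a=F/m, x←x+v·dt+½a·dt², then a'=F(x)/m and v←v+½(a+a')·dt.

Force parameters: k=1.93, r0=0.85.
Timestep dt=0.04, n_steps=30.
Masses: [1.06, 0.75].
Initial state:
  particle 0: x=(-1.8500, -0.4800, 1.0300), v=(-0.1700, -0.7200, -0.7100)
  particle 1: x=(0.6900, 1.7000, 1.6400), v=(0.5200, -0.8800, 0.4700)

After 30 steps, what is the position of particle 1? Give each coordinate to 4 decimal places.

step 0: x0=(-1.8500, -0.4800, 1.0300) x1=(0.6900, 1.7000, 1.6400)
step 1: x0=(-1.8540, -0.5064, 1.0023) x1=(0.7069, 1.6614, 1.6579)
step 2: x0=(-1.8524, -0.5281, 0.9760) x1=(0.7158, 1.6162, 1.6737)
step 3: x0=(-1.8452, -0.5451, 0.9512) x1=(0.7168, 1.5643, 1.6874)
step 4: x0=(-1.8324, -0.5574, 0.9280) x1=(0.7099, 1.5058, 1.6988)
step 5: x0=(-1.8141, -0.5653, 0.9065) x1=(0.6952, 1.4411, 1.7078)
step 6: x0=(-1.7903, -0.5689, 0.8868) x1=(0.6728, 1.3702, 1.7144)
step 7: x0=(-1.7613, -0.5682, 0.8688) x1=(0.6429, 1.2934, 1.7184)
step 8: x0=(-1.7271, -0.5636, 0.8527) x1=(0.6058, 1.2110, 1.7199)
step 9: x0=(-1.6880, -0.5553, 0.8383) x1=(0.5618, 1.1233, 1.7189)
step 10: x0=(-1.6443, -0.5435, 0.8258) x1=(0.5111, 1.0307, 1.7152)
step 11: x0=(-1.5961, -0.5285, 0.8151) x1=(0.4543, 0.9336, 1.7090)
step 12: x0=(-1.5439, -0.5106, 0.8062) x1=(0.3917, 0.8324, 1.7003)
step 13: x0=(-1.4880, -0.4901, 0.7990) x1=(0.3238, 0.7275, 1.6891)
step 14: x0=(-1.4287, -0.4673, 0.7934) x1=(0.2512, 0.6194, 1.6756)
step 15: x0=(-1.3664, -0.4426, 0.7894) x1=(0.1743, 0.5086, 1.6599)
step 16: x0=(-1.3015, -0.4163, 0.7869) x1=(0.0938, 0.3955, 1.6421)
step 17: x0=(-1.2344, -0.3887, 0.7858) x1=(0.0102, 0.2806, 1.6224)
step 18: x0=(-1.1656, -0.3602, 0.7857) x1=(-0.0759, 0.1644, 1.6011)
step 19: x0=(-1.0954, -0.3311, 0.7867) x1=(-0.1638, 0.0473, 1.5784)
step 20: x0=(-1.0244, -0.3015, 0.7885) x1=(-0.2531, -0.0703, 1.5546)
step 21: x0=(-0.9528, -0.2719, 0.7908) x1=(-0.3431, -0.1881, 1.5300)
step 22: x0=(-0.8810, -0.2422, 0.7933) x1=(-0.4333, -0.3060, 1.5051)
step 23: x0=(-0.8092, -0.2125, 0.7958) x1=(-0.5236, -0.4239, 1.4802)
step 24: x0=(-0.7375, -0.1827, 0.7982) x1=(-0.6137, -0.5419, 1.4555)
step 25: x0=(-0.6659, -0.1528, 0.8002) x1=(-0.7038, -0.6600, 1.4313)
step 26: x0=(-0.5942, -0.1228, 0.8022) x1=(-0.7939, -0.7783, 1.4071)
step 27: x0=(-0.5226, -0.0930, 0.8044) x1=(-0.8839, -0.8964, 1.3828)
step 28: x0=(-0.4512, -0.0636, 0.8068) x1=(-0.9736, -1.0138, 1.3580)
step 29: x0=(-0.3803, -0.0351, 0.8097) x1=(-1.0627, -1.1300, 1.3325)
step 30: x0=(-0.3101, -0.0078, 0.8133) x1=(-1.1507, -1.2445, 1.3062)

(-1.1507, -1.2445, 1.3062)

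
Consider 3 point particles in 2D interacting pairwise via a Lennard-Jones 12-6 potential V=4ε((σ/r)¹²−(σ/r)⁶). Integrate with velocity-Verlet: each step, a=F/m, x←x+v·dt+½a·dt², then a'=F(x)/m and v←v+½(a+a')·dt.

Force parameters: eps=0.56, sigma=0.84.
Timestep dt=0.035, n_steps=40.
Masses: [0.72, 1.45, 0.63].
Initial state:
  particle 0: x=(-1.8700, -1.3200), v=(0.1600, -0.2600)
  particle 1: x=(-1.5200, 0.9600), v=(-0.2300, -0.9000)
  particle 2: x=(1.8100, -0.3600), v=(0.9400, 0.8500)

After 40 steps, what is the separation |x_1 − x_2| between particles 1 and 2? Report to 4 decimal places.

5.1038

step 0: x0=(-1.8700, -1.3200) x1=(-1.5200, 0.9600) x2=(1.8100, -0.3600)
step 1: x0=(-1.8644, -1.3291) x1=(-1.5281, 0.9285) x2=(1.8429, -0.3302)
step 2: x0=(-1.8588, -1.3382) x1=(-1.5361, 0.8970) x2=(1.8758, -0.3005)
step 3: x0=(-1.8532, -1.3472) x1=(-1.5442, 0.8654) x2=(1.9087, -0.2707)
step 4: x0=(-1.8476, -1.3562) x1=(-1.5522, 0.8339) x2=(1.9416, -0.2410)
step 5: x0=(-1.8419, -1.3652) x1=(-1.5603, 0.8023) x2=(1.9745, -0.2112)
step 6: x0=(-1.8363, -1.3741) x1=(-1.5683, 0.7708) x2=(2.0074, -0.1815)
step 7: x0=(-1.8307, -1.3830) x1=(-1.5764, 0.7392) x2=(2.0403, -0.1517)
step 8: x0=(-1.8251, -1.3919) x1=(-1.5844, 0.7075) x2=(2.0731, -0.1220)
step 9: x0=(-1.8194, -1.4007) x1=(-1.5925, 0.6759) x2=(2.1060, -0.0922)
step 10: x0=(-1.8138, -1.4095) x1=(-1.6006, 0.6443) x2=(2.1389, -0.0625)
step 11: x0=(-1.8081, -1.4182) x1=(-1.6086, 0.6126) x2=(2.1718, -0.0327)
step 12: x0=(-1.8025, -1.4269) x1=(-1.6167, 0.5809) x2=(2.2047, -0.0030)
step 13: x0=(-1.7968, -1.4355) x1=(-1.6248, 0.5491) x2=(2.2376, 0.0268)
step 14: x0=(-1.7911, -1.4441) x1=(-1.6329, 0.5174) x2=(2.2704, 0.0565)
step 15: x0=(-1.7855, -1.4526) x1=(-1.6409, 0.4855) x2=(2.3033, 0.0863)
step 16: x0=(-1.7798, -1.4610) x1=(-1.6490, 0.4537) x2=(2.3362, 0.1160)
step 17: x0=(-1.7741, -1.4693) x1=(-1.6571, 0.4218) x2=(2.3691, 0.1458)
step 18: x0=(-1.7684, -1.4776) x1=(-1.6652, 0.3899) x2=(2.4020, 0.1755)
step 19: x0=(-1.7627, -1.4857) x1=(-1.6733, 0.3579) x2=(2.4348, 0.2053)
step 20: x0=(-1.7570, -1.4937) x1=(-1.6814, 0.3259) x2=(2.4677, 0.2350)
step 21: x0=(-1.7513, -1.5016) x1=(-1.6895, 0.2938) x2=(2.5006, 0.2648)
step 22: x0=(-1.7456, -1.5094) x1=(-1.6976, 0.2616) x2=(2.5335, 0.2945)
step 23: x0=(-1.7399, -1.5171) x1=(-1.7057, 0.2294) x2=(2.5663, 0.3243)
step 24: x0=(-1.7341, -1.5245) x1=(-1.7138, 0.1971) x2=(2.5992, 0.3540)
step 25: x0=(-1.7284, -1.5319) x1=(-1.7219, 0.1647) x2=(2.6321, 0.3838)
step 26: x0=(-1.7227, -1.5390) x1=(-1.7300, 0.1322) x2=(2.6650, 0.4135)
step 27: x0=(-1.7170, -1.5459) x1=(-1.7380, 0.0996) x2=(2.6978, 0.4433)
step 28: x0=(-1.7113, -1.5525) x1=(-1.7461, 0.0669) x2=(2.7307, 0.4730)
step 29: x0=(-1.7056, -1.5589) x1=(-1.7542, 0.0341) x2=(2.7636, 0.5028)
step 30: x0=(-1.6998, -1.5650) x1=(-1.7623, 0.0011) x2=(2.7964, 0.5325)
step 31: x0=(-1.6942, -1.5708) x1=(-1.7704, -0.0320) x2=(2.8293, 0.5623)
step 32: x0=(-1.6885, -1.5762) x1=(-1.7785, -0.0654) x2=(2.8622, 0.5920)
step 33: x0=(-1.6828, -1.5812) x1=(-1.7865, -0.0989) x2=(2.8951, 0.6218)
step 34: x0=(-1.6772, -1.5857) x1=(-1.7946, -0.1327) x2=(2.9279, 0.6515)
step 35: x0=(-1.6716, -1.5897) x1=(-1.8026, -0.1667) x2=(2.9608, 0.6813)
step 36: x0=(-1.6661, -1.5931) x1=(-1.8106, -0.2011) x2=(2.9937, 0.7110)
step 37: x0=(-1.6607, -1.5958) x1=(-1.8186, -0.2357) x2=(3.0265, 0.7408)
step 38: x0=(-1.6553, -1.5977) x1=(-1.8265, -0.2708) x2=(3.0594, 0.7705)
step 39: x0=(-1.6501, -1.5987) x1=(-1.8343, -0.3063) x2=(3.0923, 0.8003)
step 40: x0=(-1.6450, -1.5987) x1=(-1.8421, -0.3424) x2=(3.1251, 0.8300)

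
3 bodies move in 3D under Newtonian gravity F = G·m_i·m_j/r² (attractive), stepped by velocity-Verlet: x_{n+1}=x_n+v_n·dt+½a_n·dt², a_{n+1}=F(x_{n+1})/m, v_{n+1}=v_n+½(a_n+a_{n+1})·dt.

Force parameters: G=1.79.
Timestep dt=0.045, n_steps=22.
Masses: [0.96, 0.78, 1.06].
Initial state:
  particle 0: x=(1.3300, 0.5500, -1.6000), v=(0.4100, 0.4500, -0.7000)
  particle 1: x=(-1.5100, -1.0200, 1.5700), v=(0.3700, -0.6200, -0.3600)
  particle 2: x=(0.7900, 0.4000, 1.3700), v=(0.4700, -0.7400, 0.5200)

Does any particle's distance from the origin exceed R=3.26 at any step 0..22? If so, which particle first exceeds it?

no

step 0: x0=(1.3300, 0.5500, -1.6000) x1=(-1.5100, -1.0200, 1.5700) x2=(0.7900, 0.4000, 1.3700)
step 1: x0=(1.3484, 0.5702, -1.6312) x1=(-1.4931, -1.0477, 1.5537) x2=(0.8110, 0.3666, 1.3932)
step 2: x0=(1.3666, 0.5904, -1.6620) x1=(-1.4756, -1.0751, 1.5373) x2=(0.8318, 0.3330, 1.4161)
step 3: x0=(1.3846, 0.6104, -1.6923) x1=(-1.4576, -1.1022, 1.5207) x2=(0.8523, 0.2993, 1.4387)
step 4: x0=(1.4026, 0.6304, -1.7221) x1=(-1.4390, -1.1289, 1.5040) x2=(0.8725, 0.2654, 1.4609)
step 5: x0=(1.4203, 0.6503, -1.7515) x1=(-1.4199, -1.1553, 1.4872) x2=(0.8924, 0.2313, 1.4828)
step 6: x0=(1.4380, 0.6701, -1.7804) x1=(-1.4002, -1.1814, 1.4703) x2=(0.9121, 0.1971, 1.5044)
step 7: x0=(1.4555, 0.6898, -1.8089) x1=(-1.3800, -1.2071, 1.4533) x2=(0.9314, 0.1627, 1.5257)
step 8: x0=(1.4729, 0.7093, -1.8370) x1=(-1.3592, -1.2325, 1.4361) x2=(0.9505, 0.1282, 1.5467)
step 9: x0=(1.4902, 0.7288, -1.8647) x1=(-1.3379, -1.2576, 1.4189) x2=(0.9693, 0.0935, 1.5674)
step 10: x0=(1.5073, 0.7482, -1.8920) x1=(-1.3160, -1.2823, 1.4017) x2=(0.9878, 0.0586, 1.5878)
step 11: x0=(1.5243, 0.7675, -1.9189) x1=(-1.2936, -1.3067, 1.3843) x2=(1.0060, 0.0236, 1.6080)
step 12: x0=(1.5413, 0.7866, -1.9455) x1=(-1.2706, -1.3308, 1.3669) x2=(1.0238, -0.0115, 1.6278)
step 13: x0=(1.5581, 0.8057, -1.9718) x1=(-1.2470, -1.3545, 1.3494) x2=(1.0414, -0.0468, 1.6473)
step 14: x0=(1.5748, 0.8246, -1.9976) x1=(-1.2229, -1.3779, 1.3320) x2=(1.0586, -0.0822, 1.6666)
step 15: x0=(1.5914, 0.8434, -2.0232) x1=(-1.1983, -1.4010, 1.3144) x2=(1.0756, -0.1177, 1.6856)
step 16: x0=(1.6079, 0.8621, -2.0484) x1=(-1.1731, -1.4237, 1.2969) x2=(1.0922, -0.1534, 1.7043)
step 17: x0=(1.6242, 0.8807, -2.0733) x1=(-1.1473, -1.4461, 1.2793) x2=(1.1085, -0.1893, 1.7227)
step 18: x0=(1.6405, 0.8991, -2.0979) x1=(-1.1209, -1.4681, 1.2618) x2=(1.1245, -0.2252, 1.7408)
step 19: x0=(1.6567, 0.9174, -2.1222) x1=(-1.0940, -1.4899, 1.2442) x2=(1.1401, -0.2614, 1.7587)
step 20: x0=(1.6729, 0.9357, -2.1461) x1=(-1.0666, -1.5112, 1.2267) x2=(1.1554, -0.2976, 1.7763)
step 21: x0=(1.6889, 0.9537, -2.1698) x1=(-1.0385, -1.5323, 1.2092) x2=(1.1704, -0.3340, 1.7936)
step 22: x0=(1.7048, 0.9717, -2.1933) x1=(-1.0099, -1.5530, 1.1917) x2=(1.1850, -0.3705, 1.8106)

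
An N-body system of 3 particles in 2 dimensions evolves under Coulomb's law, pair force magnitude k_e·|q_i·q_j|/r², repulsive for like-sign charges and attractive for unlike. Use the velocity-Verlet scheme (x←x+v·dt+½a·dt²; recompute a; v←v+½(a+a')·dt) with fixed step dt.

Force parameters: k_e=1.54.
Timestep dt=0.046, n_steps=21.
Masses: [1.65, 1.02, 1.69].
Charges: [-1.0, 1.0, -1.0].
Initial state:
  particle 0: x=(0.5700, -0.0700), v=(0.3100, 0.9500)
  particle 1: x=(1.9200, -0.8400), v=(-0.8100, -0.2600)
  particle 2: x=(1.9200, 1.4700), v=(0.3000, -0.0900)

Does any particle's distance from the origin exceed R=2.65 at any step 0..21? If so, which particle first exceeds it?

yes, particle 2

step 0: x0=(0.5700, -0.0700) x1=(1.9200, -0.8400) x2=(1.9200, 1.4700)
step 1: x0=(0.5845, -0.0267) x1=(1.8822, -0.8513) x2=(1.9340, 1.4659)
step 2: x0=(0.5993, 0.0158) x1=(1.8432, -0.8613) x2=(1.9482, 1.4617)
step 3: x0=(0.6145, 0.0575) x1=(1.8031, -0.8700) x2=(1.9628, 1.4575)
step 4: x0=(0.6300, 0.0982) x1=(1.7620, -0.8772) x2=(1.9777, 1.4534)
step 5: x0=(0.6458, 0.1380) x1=(1.7199, -0.8828) x2=(1.9930, 1.4493)
step 6: x0=(0.6619, 0.1768) x1=(1.6767, -0.8869) x2=(2.0086, 1.4452)
step 7: x0=(0.6781, 0.2145) x1=(1.6326, -0.8894) x2=(2.0245, 1.4412)
step 8: x0=(0.6945, 0.2511) x1=(1.5876, -0.8901) x2=(2.0409, 1.4372)
step 9: x0=(0.7111, 0.2866) x1=(1.5418, -0.8891) x2=(2.0576, 1.4333)
step 10: x0=(0.7277, 0.3208) x1=(1.4953, -0.8863) x2=(2.0747, 1.4294)
step 11: x0=(0.7444, 0.3539) x1=(1.4480, -0.8816) x2=(2.0922, 1.4256)
step 12: x0=(0.7609, 0.3857) x1=(1.4001, -0.8750) x2=(2.1102, 1.4219)
step 13: x0=(0.7775, 0.4162) x1=(1.3516, -0.8665) x2=(2.1285, 1.4183)
step 14: x0=(0.7938, 0.4453) x1=(1.3027, -0.8559) x2=(2.1474, 1.4148)
step 15: x0=(0.8099, 0.4731) x1=(1.2533, -0.8433) x2=(2.1666, 1.4114)
step 16: x0=(0.8258, 0.4995) x1=(1.2037, -0.8287) x2=(2.1863, 1.4080)
step 17: x0=(0.8414, 0.5245) x1=(1.1537, -0.8120) x2=(2.2065, 1.4048)
step 18: x0=(0.8565, 0.5481) x1=(1.1036, -0.7931) x2=(2.2272, 1.4017)
step 19: x0=(0.8712, 0.5703) x1=(1.0535, -0.7721) x2=(2.2484, 1.3987)
step 20: x0=(0.8854, 0.5910) x1=(1.0034, -0.7488) x2=(2.2700, 1.3958)
step 21: x0=(0.8990, 0.6102) x1=(0.9533, -0.7234) x2=(2.2921, 1.3930)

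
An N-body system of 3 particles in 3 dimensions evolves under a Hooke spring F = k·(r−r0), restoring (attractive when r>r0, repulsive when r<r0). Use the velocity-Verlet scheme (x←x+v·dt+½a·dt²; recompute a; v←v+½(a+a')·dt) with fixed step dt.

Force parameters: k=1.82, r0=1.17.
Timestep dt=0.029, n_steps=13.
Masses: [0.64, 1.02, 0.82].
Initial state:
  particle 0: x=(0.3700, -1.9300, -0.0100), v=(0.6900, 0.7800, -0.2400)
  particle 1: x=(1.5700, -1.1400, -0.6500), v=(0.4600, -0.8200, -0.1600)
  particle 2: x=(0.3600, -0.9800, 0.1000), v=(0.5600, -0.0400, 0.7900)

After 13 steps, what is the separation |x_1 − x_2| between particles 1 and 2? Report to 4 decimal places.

step 0: x0=(0.3700, -1.9300, -0.0100) x1=(1.5700, -1.1400, -0.6500) x2=(0.3600, -0.9800, 0.1000)
step 1: x0=(0.3904, -1.9074, -0.0172) x1=(1.5829, -1.1639, -0.6544) x2=(0.3764, -0.9810, 0.1228)
step 2: x0=(0.4115, -1.8849, -0.0248) x1=(1.5951, -1.1880, -0.6584) x2=(0.3933, -0.9816, 0.1454)
step 3: x0=(0.4332, -1.8626, -0.0329) x1=(1.6065, -1.2123, -0.6619) x2=(0.4106, -0.9819, 0.1678)
step 4: x0=(0.4555, -1.8406, -0.0415) x1=(1.6172, -1.2368, -0.6649) x2=(0.4284, -0.9817, 0.1899)
step 5: x0=(0.4784, -1.8190, -0.0505) x1=(1.6271, -1.2613, -0.6675) x2=(0.4466, -0.9811, 0.2119)
step 6: x0=(0.5018, -1.7978, -0.0600) x1=(1.6364, -1.2859, -0.6697) x2=(0.4653, -0.9802, 0.2337)
step 7: x0=(0.5257, -1.7772, -0.0699) x1=(1.6450, -1.3105, -0.6714) x2=(0.4844, -0.9788, 0.2553)
step 8: x0=(0.5499, -1.7570, -0.0803) x1=(1.6529, -1.3351, -0.6726) x2=(0.5040, -0.9771, 0.2767)
step 9: x0=(0.5745, -1.7374, -0.0912) x1=(1.6603, -1.3596, -0.6734) x2=(0.5241, -0.9750, 0.2979)
step 10: x0=(0.5994, -1.7183, -0.1026) x1=(1.6671, -1.3840, -0.6738) x2=(0.5447, -0.9725, 0.3189)
step 11: x0=(0.6245, -1.6999, -0.1144) x1=(1.6734, -1.4084, -0.6738) x2=(0.5657, -0.9697, 0.3398)
step 12: x0=(0.6498, -1.6821, -0.1266) x1=(1.6792, -1.4325, -0.6733) x2=(0.5873, -0.9667, 0.3605)
step 13: x0=(0.6751, -1.6648, -0.1393) x1=(1.6845, -1.4565, -0.6724) x2=(0.6093, -0.9634, 0.3810)

1.5840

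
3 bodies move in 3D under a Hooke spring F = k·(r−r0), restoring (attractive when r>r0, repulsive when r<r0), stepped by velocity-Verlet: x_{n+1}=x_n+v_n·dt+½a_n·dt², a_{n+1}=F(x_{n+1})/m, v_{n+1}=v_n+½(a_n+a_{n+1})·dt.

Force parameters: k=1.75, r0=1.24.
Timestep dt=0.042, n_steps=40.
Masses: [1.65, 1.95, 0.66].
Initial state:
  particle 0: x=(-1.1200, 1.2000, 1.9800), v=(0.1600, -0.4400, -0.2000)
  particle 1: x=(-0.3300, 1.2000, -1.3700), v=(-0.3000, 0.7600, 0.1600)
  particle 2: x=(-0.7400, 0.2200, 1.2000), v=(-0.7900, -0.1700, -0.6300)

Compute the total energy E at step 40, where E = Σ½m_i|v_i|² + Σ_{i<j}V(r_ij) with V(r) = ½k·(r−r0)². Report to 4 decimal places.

step 0: x0=(-1.1200, 1.2000, 1.9800) x1=(-0.3300, 1.2000, -1.3700) x2=(-0.7400, 0.2200, 1.2000)
step 1: x0=(-1.1128, 1.1815, 1.9696) x1=(-0.3432, 1.2315, -1.3605) x2=(-0.7727, 0.2143, 1.1703)
step 2: x0=(-1.1046, 1.1629, 1.9551) x1=(-0.3575, 1.2620, -1.3453) x2=(-0.8044, 0.2113, 1.1343)
step 3: x0=(-1.0956, 1.1444, 1.9366) x1=(-0.3730, 1.2916, -1.3248) x2=(-0.8349, 0.2113, 1.0920)
step 4: x0=(-1.0856, 1.1260, 1.9143) x1=(-0.3896, 1.3201, -1.2989) x2=(-0.8644, 0.2141, 1.0439)
step 5: x0=(-1.0749, 1.1078, 1.8881) x1=(-0.4072, 1.3474, -1.2679) x2=(-0.8927, 0.2198, 0.9900)
step 6: x0=(-1.0633, 1.0898, 1.8583) x1=(-0.4259, 1.3736, -1.2320) x2=(-0.9199, 0.2283, 0.9309)
step 7: x0=(-1.0511, 1.0721, 1.8249) x1=(-0.4457, 1.3986, -1.1913) x2=(-0.9459, 0.2397, 0.8667)
step 8: x0=(-1.0381, 1.0547, 1.7880) x1=(-0.4663, 1.4225, -1.1462) x2=(-0.9708, 0.2537, 0.7980)
step 9: x0=(-1.0245, 1.0377, 1.7479) x1=(-0.4879, 1.4451, -1.0970) x2=(-0.9946, 0.2705, 0.7251)
step 10: x0=(-1.0103, 1.0211, 1.7047) x1=(-0.5104, 1.4665, -1.0439) x2=(-1.0173, 0.2897, 0.6487)
step 11: x0=(-0.9957, 1.0048, 1.6585) x1=(-0.5336, 1.4867, -0.9872) x2=(-1.0391, 0.3114, 0.5691)
step 12: x0=(-0.9805, 0.9891, 1.6095) x1=(-0.5575, 1.5058, -0.9273) x2=(-1.0600, 0.3353, 0.4869)
step 13: x0=(-0.9649, 0.9738, 1.5579) x1=(-0.5820, 1.5239, -0.8645) x2=(-1.0800, 0.3613, 0.4026)
step 14: x0=(-0.9490, 0.9589, 1.5039) x1=(-0.6071, 1.5409, -0.7991) x2=(-1.0992, 0.3891, 0.3169)
step 15: x0=(-0.9328, 0.9445, 1.4477) x1=(-0.6327, 1.5570, -0.7315) x2=(-1.1179, 0.4185, 0.2301)
step 16: x0=(-0.9163, 0.9306, 1.3895) x1=(-0.6586, 1.5723, -0.6620) x2=(-1.1359, 0.4492, 0.1428)
step 17: x0=(-0.8997, 0.9170, 1.3294) x1=(-0.6849, 1.5869, -0.5909) x2=(-1.1536, 0.4809, 0.0555)
step 18: x0=(-0.8830, 0.9039, 1.2677) x1=(-0.7113, 1.6009, -0.5186) x2=(-1.1710, 0.5132, -0.0316)
step 19: x0=(-0.8662, 0.8912, 1.2045) x1=(-0.7378, 1.6144, -0.4452) x2=(-1.1881, 0.5459, -0.1181)
step 20: x0=(-0.8494, 0.8789, 1.1400) x1=(-0.7644, 1.6277, -0.3710) x2=(-1.2051, 0.5786, -0.2038)
step 21: x0=(-0.8327, 0.8668, 1.0745) x1=(-0.7910, 1.6408, -0.2962) x2=(-1.2221, 0.6111, -0.2887)
step 22: x0=(-0.8160, 0.8550, 1.0081) x1=(-0.8175, 1.6537, -0.2209) x2=(-1.2390, 0.6432, -0.3727)
step 23: x0=(-0.7995, 0.8433, 0.9410) x1=(-0.8439, 1.6667, -0.1453) x2=(-1.2559, 0.6750, -0.4557)
step 24: x0=(-0.7831, 0.8318, 0.8732) x1=(-0.8703, 1.6798, -0.0695) x2=(-1.2727, 0.7063, -0.5379)
step 25: x0=(-0.7668, 0.8202, 0.8050) x1=(-0.8966, 1.6929, 0.0064) x2=(-1.2892, 0.7374, -0.6191)
step 26: x0=(-0.7507, 0.8086, 0.7363) x1=(-0.9229, 1.7061, 0.0822) x2=(-1.3053, 0.7684, -0.6992)
step 27: x0=(-0.7349, 0.7967, 0.6672) x1=(-0.9492, 1.7194, 0.1580) x2=(-1.3208, 0.7997, -0.7778)
step 28: x0=(-0.7191, 0.7846, 0.5977) x1=(-0.9756, 1.7329, 0.2334) x2=(-1.3356, 0.8313, -0.8547)
step 29: x0=(-0.7035, 0.7722, 0.5278) x1=(-1.0022, 1.7463, 0.3085) x2=(-1.3496, 0.8635, -0.9294)
step 30: x0=(-0.6881, 0.7595, 0.4573) x1=(-1.0290, 1.7598, 0.3832) x2=(-1.3625, 0.8964, -1.0013)
step 31: x0=(-0.6729, 0.7465, 0.3862) x1=(-1.0561, 1.7732, 0.4572) x2=(-1.3744, 0.9302, -1.0700)
step 32: x0=(-0.6579, 0.7333, 0.3145) x1=(-1.0833, 1.7864, 0.5306) x2=(-1.3849, 0.9650, -1.1349)
step 33: x0=(-0.6432, 0.7201, 0.2421) x1=(-1.1108, 1.7993, 0.6030) x2=(-1.3942, 1.0009, -1.1956)
step 34: x0=(-0.6288, 0.7071, 0.1690) x1=(-1.1385, 1.8118, 0.6745) x2=(-1.4021, 1.0378, -1.2514)
step 35: x0=(-0.6148, 0.6943, 0.0952) x1=(-1.1662, 1.8236, 0.7446) x2=(-1.4087, 1.0758, -1.3019)
step 36: x0=(-0.6013, 0.6819, 0.0210) x1=(-1.1941, 1.8347, 0.8131) x2=(-1.4137, 1.1149, -1.3466)
step 37: x0=(-0.5884, 0.6701, -0.0535) x1=(-1.2219, 1.8449, 0.8799) x2=(-1.4174, 1.1551, -1.3851)
step 38: x0=(-0.5761, 0.6591, -0.1283) x1=(-1.2496, 1.8542, 0.9446) x2=(-1.4197, 1.1962, -1.4170)
step 39: x0=(-0.5646, 0.6490, -0.2031) x1=(-1.2771, 1.8624, 1.0070) x2=(-1.4207, 1.2383, -1.4420)
step 40: x0=(-0.5540, 0.6399, -0.2776) x1=(-1.3044, 1.8695, 1.0668) x2=(-1.4204, 1.2811, -1.4598)
step 0 velocities: v0=(0.1600, -0.4400, -0.2000) v1=(-0.3000, 0.7600, 0.1600) v2=(-0.7900, -0.1700, -0.6300)
step 0: KE=1.2362, PE=6.3240, E=7.5602
step 40 velocities: v0=(0.2438, -0.2038, -1.7699) v1=(-0.6457, 0.1539, 1.3887) v2=(0.0219, 1.0304, -0.3353)
step 40: KE=5.3651, PE=2.1907, E=7.5559

7.5559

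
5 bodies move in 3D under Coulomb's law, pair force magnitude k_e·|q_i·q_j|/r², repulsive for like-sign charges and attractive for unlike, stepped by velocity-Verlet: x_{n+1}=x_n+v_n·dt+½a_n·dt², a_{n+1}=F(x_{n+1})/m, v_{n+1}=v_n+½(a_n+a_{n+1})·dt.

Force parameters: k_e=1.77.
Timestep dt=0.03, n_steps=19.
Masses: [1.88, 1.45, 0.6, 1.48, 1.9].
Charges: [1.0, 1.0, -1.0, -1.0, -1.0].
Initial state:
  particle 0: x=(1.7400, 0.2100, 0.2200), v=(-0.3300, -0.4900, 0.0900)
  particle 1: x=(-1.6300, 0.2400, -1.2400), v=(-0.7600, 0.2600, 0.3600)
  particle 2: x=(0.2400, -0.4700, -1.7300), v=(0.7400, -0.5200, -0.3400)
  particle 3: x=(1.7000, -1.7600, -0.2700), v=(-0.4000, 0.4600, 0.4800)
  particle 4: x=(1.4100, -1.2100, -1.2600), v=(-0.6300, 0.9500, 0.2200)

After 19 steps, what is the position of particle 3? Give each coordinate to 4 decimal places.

step 0: x0=(1.7400, 0.2100, 0.2200) x1=(-1.6300, 0.2400, -1.2400) x2=(0.2400, -0.4700, -1.7300) x3=(1.7000, -1.7600, -0.2700) x4=(1.4100, -1.2100, -1.2600)
step 1: x0=(1.7301, 0.1951, 0.2226) x1=(-1.6526, 0.2477, -1.2292) x2=(0.2614, -0.4850, -1.7403) x3=(1.6881, -1.7463, -0.2552) x4=(1.3912, -1.1814, -1.2535)
step 2: x0=(1.7201, 0.1799, 0.2249) x1=(-1.6750, 0.2553, -1.2186) x2=(0.2812, -0.4988, -1.7509) x3=(1.6765, -1.7327, -0.2396) x4=(1.3725, -1.1525, -1.2473)
step 3: x0=(1.7100, 0.1642, 0.2269) x1=(-1.6971, 0.2627, -1.2079) x2=(0.2993, -0.5114, -1.7618) x3=(1.6651, -1.7194, -0.2232) x4=(1.3540, -1.1234, -1.2412)
step 4: x0=(1.6999, 0.1482, 0.2286) x1=(-1.7189, 0.2699, -1.1974) x2=(0.3156, -0.5227, -1.7732) x3=(1.6540, -1.7061, -0.2060) x4=(1.3357, -1.0941, -1.2352)
step 5: x0=(1.6898, 0.1317, 0.2300) x1=(-1.7404, 0.2770, -1.1869) x2=(0.3302, -0.5328, -1.7851) x3=(1.6431, -1.6930, -0.1880) x4=(1.3176, -1.0645, -1.2293)
step 6: x0=(1.6796, 0.1148, 0.2311) x1=(-1.7617, 0.2840, -1.1765) x2=(0.3430, -0.5417, -1.7976) x3=(1.6325, -1.6799, -0.1693) x4=(1.2998, -1.0348, -1.2235)
step 7: x0=(1.6693, 0.0976, 0.2319) x1=(-1.7827, 0.2908, -1.1662) x2=(0.3539, -0.5493, -1.8107) x3=(1.6220, -1.6670, -0.1499) x4=(1.2823, -1.0048, -1.2176)
step 8: x0=(1.6589, 0.0798, 0.2324) x1=(-1.8035, 0.2975, -1.1559) x2=(0.3629, -0.5557, -1.8247) x3=(1.6118, -1.6541, -0.1298) x4=(1.2651, -0.9747, -1.2116)
step 9: x0=(1.6484, 0.0616, 0.2325) x1=(-1.8240, 0.3041, -1.1457) x2=(0.3699, -0.5610, -1.8396) x3=(1.6018, -1.6413, -0.1090) x4=(1.2482, -0.9443, -1.2055)
step 10: x0=(1.6379, 0.0430, 0.2323) x1=(-1.8443, 0.3105, -1.1356) x2=(0.3750, -0.5651, -1.8554) x3=(1.5920, -1.6284, -0.0875) x4=(1.2317, -0.9138, -1.1993)
step 11: x0=(1.6273, 0.0239, 0.2317) x1=(-1.8643, 0.3168, -1.1255) x2=(0.3782, -0.5681, -1.8723) x3=(1.5825, -1.6156, -0.0653) x4=(1.2155, -0.8830, -1.1928)
step 12: x0=(1.6166, 0.0043, 0.2307) x1=(-1.8842, 0.3230, -1.1155) x2=(0.3793, -0.5701, -1.8904) x3=(1.5731, -1.6027, -0.0426) x4=(1.1997, -0.8520, -1.1860)
step 13: x0=(1.6058, -0.0158, 0.2293) x1=(-1.9038, 0.3291, -1.1056) x2=(0.3786, -0.5711, -1.9097) x3=(1.5639, -1.5897, -0.0192) x4=(1.1843, -0.8208, -1.1788)
step 14: x0=(1.5950, -0.0363, 0.2276) x1=(-1.9231, 0.3350, -1.0957) x2=(0.3759, -0.5712, -1.9302) x3=(1.5549, -1.5766, 0.0049) x4=(1.1693, -0.7894, -1.1714)
step 15: x0=(1.5840, -0.0575, 0.2254) x1=(-1.9423, 0.3409, -1.0859) x2=(0.3714, -0.5705, -1.9520) x3=(1.5460, -1.5635, 0.0295) x4=(1.1546, -0.7577, -1.1635)
step 16: x0=(1.5729, -0.0791, 0.2228) x1=(-1.9612, 0.3466, -1.0761) x2=(0.3651, -0.5691, -1.9751) x3=(1.5373, -1.5501, 0.0546) x4=(1.1404, -0.7258, -1.1551)
step 17: x0=(1.5617, -0.1013, 0.2198) x1=(-1.9799, 0.3522, -1.0664) x2=(0.3570, -0.5670, -1.9996) x3=(1.5288, -1.5366, 0.0803) x4=(1.1265, -0.6936, -1.1463)
step 18: x0=(1.5505, -0.1241, 0.2163) x1=(-1.9985, 0.3577, -1.0568) x2=(0.3474, -0.5644, -2.0254) x3=(1.5204, -1.5228, 0.1066) x4=(1.1129, -0.6611, -1.1371)
step 19: x0=(1.5390, -0.1475, 0.2124) x1=(-2.0168, 0.3631, -1.0473) x2=(0.3362, -0.5613, -2.0524) x3=(1.5122, -1.5087, 0.1333) x4=(1.0997, -0.6283, -1.1273)

(1.5122, -1.5087, 0.1333)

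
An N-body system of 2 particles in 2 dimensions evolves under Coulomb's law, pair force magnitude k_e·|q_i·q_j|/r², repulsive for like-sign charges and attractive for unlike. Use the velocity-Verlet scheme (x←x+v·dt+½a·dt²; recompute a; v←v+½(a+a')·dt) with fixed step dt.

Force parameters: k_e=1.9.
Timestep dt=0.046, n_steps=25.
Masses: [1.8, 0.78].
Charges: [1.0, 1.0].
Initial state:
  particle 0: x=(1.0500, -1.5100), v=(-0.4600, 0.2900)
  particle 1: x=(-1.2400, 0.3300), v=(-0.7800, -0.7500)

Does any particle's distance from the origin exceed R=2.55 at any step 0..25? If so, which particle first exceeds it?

step 0: x0=(1.0500, -1.5100) x1=(-1.2400, 0.3300)
step 1: x0=(1.0289, -1.4967) x1=(-1.2761, 0.2957)
step 2: x0=(1.0081, -1.4836) x1=(-1.3127, 0.2617)
step 3: x0=(0.9874, -1.4707) x1=(-1.3498, 0.2282)
step 4: x0=(0.9670, -1.4579) x1=(-1.3874, 0.1950)
step 5: x0=(0.9468, -1.4453) x1=(-1.4254, 0.1621)
step 6: x0=(0.9268, -1.4328) x1=(-1.4641, 0.1296)
step 7: x0=(0.9071, -1.4205) x1=(-1.5032, 0.0974)
step 8: x0=(0.8876, -1.4083) x1=(-1.5429, 0.0656)
step 9: x0=(0.8683, -1.3963) x1=(-1.5831, 0.0341)
step 10: x0=(0.8493, -1.3844) x1=(-1.6239, 0.0030)
step 11: x0=(0.8305, -1.3726) x1=(-1.6652, -0.0279)
step 12: x0=(0.8119, -1.3610) x1=(-1.7071, -0.0584)
step 13: x0=(0.7936, -1.3495) x1=(-1.7495, -0.0887)
step 14: x0=(0.7755, -1.3381) x1=(-1.7926, -0.1186)
step 15: x0=(0.7577, -1.3269) x1=(-1.8362, -0.1483)
step 16: x0=(0.7402, -1.3157) x1=(-1.8804, -0.1778)
step 17: x0=(0.7229, -1.3047) x1=(-1.9252, -0.2069)
step 18: x0=(0.7058, -1.2938) x1=(-1.9705, -0.2359)
step 19: x0=(0.6890, -1.2829) x1=(-2.0164, -0.2646)
step 20: x0=(0.6725, -1.2722) x1=(-2.0630, -0.2931)
step 21: x0=(0.6561, -1.2615) x1=(-2.1100, -0.3214)
step 22: x0=(0.6401, -1.2510) x1=(-2.1577, -0.3495)
step 23: x0=(0.6243, -1.2405) x1=(-2.2059, -0.3774)
step 24: x0=(0.6087, -1.2301) x1=(-2.2547, -0.4051)
step 25: x0=(0.5934, -1.2197) x1=(-2.3040, -0.4327)

no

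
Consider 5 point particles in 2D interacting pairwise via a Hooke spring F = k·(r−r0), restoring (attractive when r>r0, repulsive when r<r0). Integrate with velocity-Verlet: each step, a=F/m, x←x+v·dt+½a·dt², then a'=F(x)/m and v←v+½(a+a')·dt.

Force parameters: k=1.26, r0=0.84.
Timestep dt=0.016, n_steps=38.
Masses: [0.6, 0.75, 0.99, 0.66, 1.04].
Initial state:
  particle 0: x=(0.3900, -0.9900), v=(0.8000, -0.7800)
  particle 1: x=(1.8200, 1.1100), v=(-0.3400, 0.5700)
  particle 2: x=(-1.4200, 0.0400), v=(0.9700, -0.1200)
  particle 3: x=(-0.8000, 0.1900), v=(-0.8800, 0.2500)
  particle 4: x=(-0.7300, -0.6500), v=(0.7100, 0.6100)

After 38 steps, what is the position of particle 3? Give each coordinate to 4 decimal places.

(-0.4991, 0.4012)

step 0: x0=(0.3900, -0.9900) x1=(1.8200, 1.1100) x2=(-1.4200, 0.0400) x3=(-0.8000, 0.1900) x4=(-0.7300, -0.6500)
step 1: x0=(0.4025, -1.0018) x1=(1.8130, 1.1182) x2=(-1.4039, 0.0381) x3=(-0.8134, 0.1940) x4=(-0.7183, -0.6400)
step 2: x0=(0.4145, -1.0120) x1=(1.8030, 1.1247) x2=(-1.3867, 0.0362) x3=(-0.8256, 0.1981) x4=(-0.7060, -0.6297)
step 3: x0=(0.4258, -1.0208) x1=(1.7900, 1.1293) x2=(-1.3685, 0.0343) x3=(-0.8364, 0.2022) x4=(-0.6930, -0.6190)
step 4: x0=(0.4366, -1.0281) x1=(1.7741, 1.1322) x2=(-1.3492, 0.0324) x3=(-0.8458, 0.2064) x4=(-0.6794, -0.6078)
step 5: x0=(0.4467, -1.0338) x1=(1.7552, 1.1332) x2=(-1.3289, 0.0306) x3=(-0.8539, 0.2106) x4=(-0.6652, -0.5964)
step 6: x0=(0.4561, -1.0379) x1=(1.7334, 1.1325) x2=(-1.3075, 0.0287) x3=(-0.8606, 0.2149) x4=(-0.6503, -0.5845)
step 7: x0=(0.4649, -1.0406) x1=(1.7088, 1.1300) x2=(-1.2852, 0.0269) x3=(-0.8660, 0.2192) x4=(-0.6348, -0.5724)
step 8: x0=(0.4730, -1.0416) x1=(1.6813, 1.1258) x2=(-1.2619, 0.0250) x3=(-0.8699, 0.2236) x4=(-0.6188, -0.5598)
step 9: x0=(0.4805, -1.0411) x1=(1.6512, 1.1198) x2=(-1.2377, 0.0231) x3=(-0.8724, 0.2280) x4=(-0.6021, -0.5470)
step 10: x0=(0.4872, -1.0391) x1=(1.6184, 1.1120) x2=(-1.2126, 0.0213) x3=(-0.8736, 0.2326) x4=(-0.5848, -0.5338)
step 11: x0=(0.4932, -1.0355) x1=(1.5830, 1.1026) x2=(-1.1866, 0.0194) x3=(-0.8734, 0.2372) x4=(-0.5670, -0.5204)
step 12: x0=(0.4986, -1.0304) x1=(1.5451, 1.0915) x2=(-1.1598, 0.0175) x3=(-0.8718, 0.2418) x4=(-0.5485, -0.5066)
step 13: x0=(0.5032, -1.0238) x1=(1.5048, 1.0788) x2=(-1.1322, 0.0155) x3=(-0.8689, 0.2466) x4=(-0.5296, -0.4926)
step 14: x0=(0.5071, -1.0157) x1=(1.4621, 1.0645) x2=(-1.1038, 0.0135) x3=(-0.8647, 0.2515) x4=(-0.5101, -0.4783)
step 15: x0=(0.5103, -1.0061) x1=(1.4171, 1.0487) x2=(-1.0747, 0.0115) x3=(-0.8592, 0.2564) x4=(-0.4901, -0.4638)
step 16: x0=(0.5128, -0.9950) x1=(1.3701, 1.0313) x2=(-1.0449, 0.0094) x3=(-0.8524, 0.2615) x4=(-0.4696, -0.4490)
step 17: x0=(0.5145, -0.9826) x1=(1.3209, 1.0125) x2=(-1.0144, 0.0072) x3=(-0.8444, 0.2667) x4=(-0.4487, -0.4340)
step 18: x0=(0.5156, -0.9688) x1=(1.2698, 0.9922) x2=(-0.9832, 0.0049) x3=(-0.8353, 0.2721) x4=(-0.4273, -0.4188)
step 19: x0=(0.5160, -0.9536) x1=(1.2169, 0.9706) x2=(-0.9514, 0.0026) x3=(-0.8250, 0.2776) x4=(-0.4054, -0.4034)
step 20: x0=(0.5157, -0.9371) x1=(1.1622, 0.9478) x2=(-0.9190, 0.0002) x3=(-0.8137, 0.2832) x4=(-0.3831, -0.3878)
step 21: x0=(0.5147, -0.9194) x1=(1.1059, 0.9236) x2=(-0.8861, -0.0023) x3=(-0.8014, 0.2889) x4=(-0.3605, -0.3720)
step 22: x0=(0.5130, -0.9005) x1=(1.0480, 0.8983) x2=(-0.8526, -0.0049) x3=(-0.7881, 0.2948) x4=(-0.3375, -0.3561)
step 23: x0=(0.5108, -0.8804) x1=(0.9888, 0.8719) x2=(-0.8186, -0.0076) x3=(-0.7739, 0.3008) x4=(-0.3141, -0.3401)
step 24: x0=(0.5079, -0.8592) x1=(0.9283, 0.8445) x2=(-0.7842, -0.0104) x3=(-0.7590, 0.3070) x4=(-0.2904, -0.3239)
step 25: x0=(0.5044, -0.8370) x1=(0.8667, 0.8161) x2=(-0.7494, -0.0133) x3=(-0.7432, 0.3133) x4=(-0.2664, -0.3077)
step 26: x0=(0.5003, -0.8138) x1=(0.8040, 0.7868) x2=(-0.7141, -0.0162) x3=(-0.7268, 0.3197) x4=(-0.2422, -0.2913)
step 27: x0=(0.4956, -0.7897) x1=(0.7404, 0.7567) x2=(-0.6786, -0.0193) x3=(-0.7098, 0.3262) x4=(-0.2176, -0.2749)
step 28: x0=(0.4905, -0.7647) x1=(0.6761, 0.7259) x2=(-0.6427, -0.0225) x3=(-0.6922, 0.3327) x4=(-0.1929, -0.2584)
step 29: x0=(0.4848, -0.7389) x1=(0.6110, 0.6944) x2=(-0.6066, -0.0257) x3=(-0.6741, 0.3394) x4=(-0.1680, -0.2418)
step 30: x0=(0.4787, -0.7124) x1=(0.5455, 0.6624) x2=(-0.5702, -0.0290) x3=(-0.6555, 0.3461) x4=(-0.1428, -0.2253)
step 31: x0=(0.4721, -0.6853) x1=(0.4795, 0.6299) x2=(-0.5337, -0.0325) x3=(-0.6366, 0.3529) x4=(-0.1175, -0.2087)
step 32: x0=(0.4652, -0.6576) x1=(0.4132, 0.5970) x2=(-0.4971, -0.0360) x3=(-0.6174, 0.3597) x4=(-0.0921, -0.1921)
step 33: x0=(0.4579, -0.6293) x1=(0.3466, 0.5638) x2=(-0.4604, -0.0396) x3=(-0.5979, 0.3666) x4=(-0.0666, -0.1755)
step 34: x0=(0.4502, -0.6006) x1=(0.2800, 0.5304) x2=(-0.4237, -0.0433) x3=(-0.5783, 0.3735) x4=(-0.0409, -0.1590)
step 35: x0=(0.4424, -0.5716) x1=(0.2134, 0.4968) x2=(-0.3869, -0.0470) x3=(-0.5585, 0.3804) x4=(-0.0152, -0.1425)
step 36: x0=(0.4343, -0.5422) x1=(0.1469, 0.4633) x2=(-0.3503, -0.0509) x3=(-0.5387, 0.3873) x4=(0.0107, -0.1261)
step 37: x0=(0.4260, -0.5127) x1=(0.0805, 0.4298) x2=(-0.3138, -0.0550) x3=(-0.5188, 0.3943) x4=(0.0366, -0.1097)
step 38: x0=(0.4176, -0.4829) x1=(0.0143, 0.3964) x2=(-0.2774, -0.0591) x3=(-0.4991, 0.4012) x4=(0.0627, -0.0934)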